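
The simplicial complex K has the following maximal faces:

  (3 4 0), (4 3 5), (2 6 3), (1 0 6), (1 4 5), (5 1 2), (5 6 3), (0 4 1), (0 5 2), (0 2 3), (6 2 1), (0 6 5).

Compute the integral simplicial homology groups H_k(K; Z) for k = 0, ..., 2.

H_0 ≅ Z,  H_1 ≅ Z/2,  H_2 = 0.

K has 7 vertices, 18 edges, 12 triangles.
rank ∂_0 = 0, rank ∂_1 = 6 ⇒ b_0 = 7 − 0 − 6 = 1; all invariant factors of ∂_1 are 1 so no torsion. So H_0 ≅ Z.
rank ∂_1 = 6, rank ∂_2 = 12 ⇒ b_1 = 18 − 6 − 12 = 0; ∂_2 has invariant factor(s) [2] giving torsion. So H_1 ≅ Z/2.
rank ∂_2 = 12, rank ∂_3 = 0 ⇒ b_2 = 12 − 12 − 0 = 0. So H_2 ≅ 0.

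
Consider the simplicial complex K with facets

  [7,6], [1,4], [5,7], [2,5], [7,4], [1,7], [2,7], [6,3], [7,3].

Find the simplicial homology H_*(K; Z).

H_0 ≅ Z,  H_1 ≅ Z^3.

Order the vertices as 1 < 2 < 3 < 4 < 5 < 6 < 7. Listing each simplex with vertices in this order, K has dimension 1 with simplices:

  0-simplices (7): [1], [2], [3], [4], [5], [6], [7]
  1-simplices (9): [1,4], [1,7], [2,5], [2,7], [3,6], [3,7], [4,7], [5,7], [6,7]

Hence C_0 ≅ Z^7, C_1 ≅ Z^9.

The boundary map ∂_1: C_1 → C_0 sends each edge [p,q] (with p < q) to q − p. For instance
  ∂[1,7] = [7] − [1].
The resulting 7×9 matrix has rank 6, and its Smith normal form has invariant factors (1,1,1,1,1,1).

Reading off H_k = ker ∂_k / im ∂_{k+1}:

  H_0: rank C_0 − rank ∂_1 = 7 − 6 = 1, and the invariant factors of ∂_1 are all 1, so H_0 = Z.
  H_1: rank ker ∂_1 − rank ∂_2 = (9 − 6) − 0 = 3, and there is no ∂_2, so H_1 = Z^3.

(K is a triangulation of a wedge of 3 circles.)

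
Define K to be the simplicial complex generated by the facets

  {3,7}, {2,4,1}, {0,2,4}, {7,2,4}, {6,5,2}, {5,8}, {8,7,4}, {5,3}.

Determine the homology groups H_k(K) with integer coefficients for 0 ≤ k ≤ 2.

H_0 ≅ Z,  H_1 ≅ Z^2,  H_2 = 0.

We work with the vertex ordering 0 < 1 < 2 < 3 < 4 < 5 < 6 < 7 < 8. The simplices of K, each written with vertices in increasing order, are:

  0-simplices (9): [0], [1], [2], [3], [4], [5], [6], [7], [8]
  1-simplices (15): [0,2], [0,4], [1,2], [1,4], [2,4], [2,5], [2,6], [2,7], [3,5], [3,7], [4,7], [4,8], [5,6], [5,8], [7,8]
  2-simplices (5): [0,2,4], [1,2,4], [2,4,7], [2,5,6], [4,7,8]

Hence C_0 ≅ Z^9, C_1 ≅ Z^15, C_2 ≅ Z^5.

∂_1: C_1 → C_0 maps an edge to its endpoints' difference, ∂[p,q] = q − p.
This gives a 9×15 integer matrix of rank 8; reducing to Smith normal form yields diagonal entries (1,1,1,1,1,1,1,1).

The boundary map ∂_2: C_2 → C_1 maps a triangle to the signed sum of its edges. For instance
  ∂[4,7,8] = [7,8] − [4,8] + [4,7],
  ∂[2,4,7] = [4,7] − [2,7] + [2,4].
The 15×5 boundary matrix has rank 5 and Smith normal form diag(1,1,1,1,1).

Now H_k = ker ∂_k / im ∂_{k+1}, so:

  H_0: rank C_0 − rank ∂_1 = 9 − 8 = 1, and the invariant factors of ∂_1 are all 1, so H_0 ≅ Z.
  H_1: rank ker ∂_1 − rank ∂_2 = (15 − 8) − 5 = 2, and the invariant factors of ∂_2 are all 1, so H_1 ≅ Z^2.
  H_2: rank ker ∂_2 − rank ∂_3 = (5 − 5) − 0 = 0, and there is no ∂_3, so H_2 ≅ 0.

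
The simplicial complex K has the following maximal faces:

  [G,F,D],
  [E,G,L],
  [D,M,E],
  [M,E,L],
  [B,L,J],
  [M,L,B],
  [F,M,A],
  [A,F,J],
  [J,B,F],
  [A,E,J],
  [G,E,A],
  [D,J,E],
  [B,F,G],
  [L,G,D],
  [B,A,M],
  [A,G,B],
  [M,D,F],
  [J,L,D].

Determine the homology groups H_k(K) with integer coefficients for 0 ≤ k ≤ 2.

K has 9 vertices, 27 edges, 18 triangles.
rank ∂_0 = 0, rank ∂_1 = 8 ⇒ b_0 = 9 − 0 − 8 = 1; all invariant factors of ∂_1 are 1 so no torsion. So H_0 ≅ Z.
rank ∂_1 = 8, rank ∂_2 = 18 ⇒ b_1 = 27 − 8 − 18 = 1; ∂_2 has invariant factor(s) [2] giving torsion. So H_1 ≅ Z ⊕ Z/2.
rank ∂_2 = 18, rank ∂_3 = 0 ⇒ b_2 = 18 − 18 − 0 = 0. So H_2 ≅ 0.

H_0 = Z,  H_1 = Z ⊕ Z/2,  H_2 = 0.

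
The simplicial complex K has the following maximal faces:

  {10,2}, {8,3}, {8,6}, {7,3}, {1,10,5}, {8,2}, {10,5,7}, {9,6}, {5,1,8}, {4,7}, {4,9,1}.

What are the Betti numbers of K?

Take the total order 1 < 2 < 3 < 4 < 5 < 6 < 7 < 8 < 9 < 10 on the vertex set. Then K (dimension 2) consists of the simplices:

  0-simplices (10): [1], [2], [3], [4], [5], [6], [7], [8], [9], [10]
  1-simplices (17): [1,4], [1,5], [1,8], [1,9], [1,10], [2,8], [2,10], [3,7], [3,8], [4,7], [4,9], [5,7], [5,8], [5,10], [6,8], [6,9], [7,10]
  2-simplices (4): [1,4,9], [1,5,8], [1,5,10], [5,7,10]

giving chain groups C_0 ≅ Z^10, C_1 ≅ Z^17, C_2 ≅ Z^4.

Boundary ∂_1: C_1 → C_0 sends each edge [p,q] (with p < q) to q − p.
The resulting 10×17 matrix has rank 9, and its Smith normal form has invariant factors (1,1,1,1,1,1,1,1,1).

The boundary map ∂_2: C_2 → C_1 acts by ∂[p,q,r] = [q,r] − [p,r] + [p,q]. For instance
  ∂[1,4,9] = [4,9] − [1,9] + [1,4],
  ∂[1,5,10] = [5,10] − [1,10] + [1,5].
The resulting 17×4 matrix has rank 4, and its Smith normal form has invariant factors (1,1,1,1).

From H_k ≅ ker(∂_k) / im(∂_{k+1}) we obtain:

  H_0: rank C_0 − rank ∂_1 = 10 − 9 = 1, and the invariant factors of ∂_1 are all 1, so H_0 = Z.
  H_1: rank ker ∂_1 − rank ∂_2 = (17 − 9) − 4 = 4, and the invariant factors of ∂_2 are all 1, so H_1 = Z^4.
  H_2: rank ker ∂_2 − rank ∂_3 = (4 − 4) − 0 = 0, and there is no ∂_3, so H_2 = 0.

Hence the Betti numbers are b_0 = 1, b_1 = 4, b_2 = 0.

b_0 = 1, b_1 = 4, b_2 = 0.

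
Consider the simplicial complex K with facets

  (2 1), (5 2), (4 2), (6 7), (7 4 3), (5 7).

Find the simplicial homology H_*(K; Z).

H_0 ≅ Z,  H_1 ≅ Z,  H_2 = 0.

K has 7 vertices, 8 edges, 1 triangle.
rank ∂_0 = 0, rank ∂_1 = 6 ⇒ b_0 = 7 − 0 − 6 = 1; all invariant factors of ∂_1 are 1 so no torsion. So H_0 = Z.
rank ∂_1 = 6, rank ∂_2 = 1 ⇒ b_1 = 8 − 6 − 1 = 1; all invariant factors of ∂_2 are 1 so no torsion. So H_1 = Z.
rank ∂_2 = 1, rank ∂_3 = 0 ⇒ b_2 = 1 − 1 − 0 = 0. So H_2 = 0.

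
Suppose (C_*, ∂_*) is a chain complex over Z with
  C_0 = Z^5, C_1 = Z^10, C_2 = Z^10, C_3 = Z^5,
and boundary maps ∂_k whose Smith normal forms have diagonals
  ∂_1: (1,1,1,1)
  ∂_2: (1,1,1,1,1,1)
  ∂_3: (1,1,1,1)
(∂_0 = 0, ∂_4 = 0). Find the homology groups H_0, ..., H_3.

H_0 ≅ Z,  H_1 = 0,  H_2 = 0,  H_3 ≅ Z.

H_0: b_0 = 5 − 0 − 4 = 1; torsion from ∂_1 factors > 1: none. So H_0 ≅ Z.
H_1: b_1 = 10 − 4 − 6 = 0; torsion from ∂_2 factors > 1: none. So H_1 ≅ 0.
H_2: b_2 = 10 − 6 − 4 = 0; torsion from ∂_3 factors > 1: none. So H_2 ≅ 0.
H_3: b_3 = 5 − 4 − 0 = 1; torsion from ∂_4 factors > 1: none. So H_3 ≅ Z.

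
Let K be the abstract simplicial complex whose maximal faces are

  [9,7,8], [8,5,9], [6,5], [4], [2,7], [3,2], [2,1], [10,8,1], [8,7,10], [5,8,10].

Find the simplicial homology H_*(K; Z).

Fix the vertex order 1 < 2 < 3 < 4 < 5 < 6 < 7 < 8 < 9 < 10 and write every simplex with vertices in increasing order. Then dim K = 2 and the simplices of K are:

  0-simplices (10): [1], [2], [3], [4], [5], [6], [7], [8], [9], [10]
  1-simplices (14): [1,2], [1,8], [1,10], [2,3], [2,7], [5,6], [5,8], [5,9], [5,10], [7,8], [7,9], [7,10], [8,9], [8,10]
  2-simplices (5): [1,8,10], [5,8,9], [5,8,10], [7,8,9], [7,8,10]

Hence C_0 ≅ Z^10, C_1 ≅ Z^14, C_2 ≅ Z^5.

∂_1: C_1 → C_0 is given by ∂[p,q] = [q] − [p]. For instance
  ∂[8,10] = [10] − [8].
This gives a 10×14 integer matrix of rank 8; reducing to Smith normal form yields diagonal entries (1,1,1,1,1,1,1,1).

Boundary ∂_2: C_2 → C_1 maps a triangle to the signed sum of its edges. For instance
  ∂[5,8,9] = [8,9] − [5,9] + [5,8],
  ∂[7,8,10] = [8,10] − [7,10] + [7,8].
This gives a 14×5 integer matrix of rank 5; reducing to Smith normal form yields diagonal entries (1,1,1,1,1).

Now H_k = ker ∂_k / im ∂_{k+1}, so:

  H_0: rank C_0 − rank ∂_1 = 10 − 8 = 2, and the invariant factors of ∂_1 are all 1, so H_0 ≅ Z^2.
  H_1: rank ker ∂_1 − rank ∂_2 = (14 − 8) − 5 = 1, and the invariant factors of ∂_2 are all 1, so H_1 ≅ Z.
  H_2: rank ker ∂_2 − rank ∂_3 = (5 − 5) − 0 = 0, and there is no ∂_3, so H_2 ≅ 0.

H_0 = Z^2,  H_1 = Z,  H_2 = 0.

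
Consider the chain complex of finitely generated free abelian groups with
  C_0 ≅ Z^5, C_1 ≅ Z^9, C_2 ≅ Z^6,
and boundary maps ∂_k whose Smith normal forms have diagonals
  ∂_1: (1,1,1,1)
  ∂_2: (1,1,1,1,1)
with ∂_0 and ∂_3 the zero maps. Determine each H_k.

H_0 ≅ Z,  H_1 = 0,  H_2 ≅ Z.

H_0: b_0 = 5 − 0 − 4 = 1; torsion from ∂_1 factors > 1: none. So H_0 ≅ Z.
H_1: b_1 = 9 − 4 − 5 = 0; torsion from ∂_2 factors > 1: none. So H_1 ≅ 0.
H_2: b_2 = 6 − 5 − 0 = 1; torsion from ∂_3 factors > 1: none. So H_2 ≅ Z.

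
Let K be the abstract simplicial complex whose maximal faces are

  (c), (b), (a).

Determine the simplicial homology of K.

H_0 = Z^3.

We work with the vertex ordering a < b < c. The simplices of K, each written with vertices in increasing order, are:

  0-simplices (3): a, b, c

giving chain groups C_0 ≅ Z^3.

Computing H_k = (kernel of ∂_k) / (image of ∂_{k+1}):

  H_0: rank C_0 − rank ∂_1 = 3 − 0 = 3, and there is no ∂_1, so H_0 = Z^3.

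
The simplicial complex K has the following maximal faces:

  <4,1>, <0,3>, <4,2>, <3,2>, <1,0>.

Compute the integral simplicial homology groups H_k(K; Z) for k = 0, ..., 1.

Order the vertices as 0 < 1 < 2 < 3 < 4. Listing each simplex with vertices in this order, K has dimension 1 with simplices:

  0-simplices (5): [0], [1], [2], [3], [4]
  1-simplices (5): [0,1], [0,3], [1,4], [2,3], [2,4]

so the chain groups are C_0 ≅ Z^5, C_1 ≅ Z^5.

Boundary ∂_1: C_1 → C_0 is given by ∂[p,q] = [q] − [p].
This gives a 5×5 integer matrix of rank 4; reducing to Smith normal form yields diagonal entries (1,1,1,1).

From H_k ≅ ker(∂_k) / im(∂_{k+1}) we obtain:

  H_0: rank C_0 − rank ∂_1 = 5 − 4 = 1, and the invariant factors of ∂_1 are all 1, so H_0 ≅ Z.
  H_1: rank ker ∂_1 − rank ∂_2 = (5 − 4) − 0 = 1, and there is no ∂_2, so H_1 ≅ Z.

H_0 = Z,  H_1 = Z.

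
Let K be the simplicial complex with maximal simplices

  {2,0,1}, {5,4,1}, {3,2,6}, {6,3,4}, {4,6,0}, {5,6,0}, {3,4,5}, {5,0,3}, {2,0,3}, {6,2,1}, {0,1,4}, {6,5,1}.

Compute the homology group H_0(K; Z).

H_0 = Z.

Fix the vertex order 0 < 1 < 2 < 3 < 4 < 5 < 6 and write every simplex with vertices in increasing order. Then dim K = 2 and the simplices of K are:

  0-simplices (7): [0], [1], [2], [3], [4], [5], [6]
  1-simplices (18): [0,1], [0,2], [0,3], [0,4], [0,5], [0,6], [1,2], [1,4], [1,5], [1,6], [2,3], [2,6], [3,4], [3,5], [3,6], [4,5], [4,6], [5,6]
  2-simplices (12): [0,1,2], [0,1,4], [0,2,3], [0,3,5], [0,4,6], [0,5,6], [1,2,6], [1,4,5], [1,5,6], [2,3,6], [3,4,5], [3,4,6]

so the chain groups are C_0 ≅ Z^7, C_1 ≅ Z^18, C_2 ≅ Z^12.

Boundary ∂_1: C_1 → C_0 sends each edge [p,q] (with p < q) to q − p. For instance
  ∂[1,5] = [5] − [1].
The resulting 7×18 matrix has rank 6, and its Smith normal form has invariant factors (1,1,1,1,1,1).

Boundary ∂_2: C_2 → C_1 maps a triangle to the signed sum of its edges. For instance
  ∂[0,3,5] = [3,5] − [0,5] + [0,3],
  ∂[0,5,6] = [5,6] − [0,6] + [0,5].
The 18×12 boundary matrix has rank 12 and Smith normal form diag(1,1,1,1,1,1,1,1,1,1,1,2).

From H_k ≅ ker(∂_k) / im(∂_{k+1}) we obtain:

  H_0: rank C_0 − rank ∂_1 = 7 − 6 = 1, and the invariant factors of ∂_1 are all 1, so H_0 ≅ Z.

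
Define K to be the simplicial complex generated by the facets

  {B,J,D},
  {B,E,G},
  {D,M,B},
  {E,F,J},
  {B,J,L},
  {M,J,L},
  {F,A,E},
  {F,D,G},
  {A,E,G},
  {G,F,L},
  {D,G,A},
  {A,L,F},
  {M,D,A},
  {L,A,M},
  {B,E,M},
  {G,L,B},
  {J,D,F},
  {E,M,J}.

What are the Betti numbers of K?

Order the vertices as A < B < D < E < F < G < J < L < M. Listing each simplex with vertices in this order, K has dimension 2 with simplices:

  0-simplices (9): A, B, D, E, F, G, J, L, M
  1-simplices (27): AD, AE, AF, AG, AL, AM, BD, BE, BG, BJ, BL, BM, DF, DG, DJ, DM, EF, EG, EJ, EM, FG, FJ, FL, GL, JL, JM, LM
  2-simplices (18): ADG, ADM, AEF, AEG, AFL, ALM, BDJ, BDM, BEG, BEM, BGL, BJL, DFG, DFJ, EFJ, EJM, FGL, JLM

giving chain groups C_0 ≅ Z^9, C_1 ≅ Z^27, C_2 ≅ Z^18.

The boundary map ∂_1: C_1 → C_0 sends each edge [p,q] (with p < q) to q − p. For instance
  ∂EF = F − E.
The resulting 9×27 matrix has rank 8, and its Smith normal form has invariant factors (1,1,1,1,1,1,1,1).

Boundary ∂_2: C_2 → C_1 sends each 2-simplex [p,q,r] to [q,r] − [p,r] + [p,q]. For instance
  ∂BEG = EG − BG + BE,
  ∂EFJ = FJ − EJ + EF.
This gives a 27×18 integer matrix of rank 18; reducing to Smith normal form yields diagonal entries (1,1,1,1,1,1,1,1,1,1,1,1,1,1,1,1,1,2).

From H_k ≅ ker(∂_k) / im(∂_{k+1}) we obtain:

  H_0: rank C_0 − rank ∂_1 = 9 − 8 = 1, and the invariant factors of ∂_1 are all 1, so H_0 ≅ Z.
  H_1: rank ker ∂_1 − rank ∂_2 = (27 − 8) − 18 = 1, and ∂_2 has invariant factor 2 > 1, so H_1 ≅ Z ⊕ Z/2.
  H_2: rank ker ∂_2 − rank ∂_3 = (18 − 18) − 0 = 0, and there is no ∂_3, so H_2 ≅ 0.

As a check, the Euler characteristic is 9 − 27 + 18 = 0, which agrees with 1 − 1 + 0 = 0.

Hence the Betti numbers are b_0 = 1, b_1 = 1, b_2 = 0.

b_0 = 1, b_1 = 1, b_2 = 0.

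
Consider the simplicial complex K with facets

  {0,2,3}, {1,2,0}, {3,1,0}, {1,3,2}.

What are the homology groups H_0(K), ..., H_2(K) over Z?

Fix the vertex order 0 < 1 < 2 < 3 and write every simplex with vertices in increasing order. Then dim K = 2 and the simplices of K are:

  0-simplices (4): [0], [1], [2], [3]
  1-simplices (6): [0,1], [0,2], [0,3], [1,2], [1,3], [2,3]
  2-simplices (4): [0,1,2], [0,1,3], [0,2,3], [1,2,3]

giving chain groups C_0 ≅ Z^4, C_1 ≅ Z^6, C_2 ≅ Z^4.

∂_1: C_1 → C_0 maps an edge to its endpoints' difference, ∂[p,q] = q − p.
As a 4×6 matrix over Z this has rank 3, with invariant factors (1,1,1).

Boundary ∂_2: C_2 → C_1 sends each 2-simplex [p,q,r] to [q,r] − [p,r] + [p,q]. For instance
  ∂[0,1,2] = [1,2] − [0,2] + [0,1],
  ∂[0,2,3] = [2,3] − [0,3] + [0,2].
The 6×4 boundary matrix has rank 3 and Smith normal form diag(1,1,1).

Now H_k = ker ∂_k / im ∂_{k+1}, so:

  H_0: rank C_0 − rank ∂_1 = 4 − 3 = 1, and the invariant factors of ∂_1 are all 1, so H_0 ≅ Z.
  H_1: rank ker ∂_1 − rank ∂_2 = (6 − 3) − 3 = 0, and the invariant factors of ∂_2 are all 1, so H_1 ≅ 0.
  H_2: rank ker ∂_2 − rank ∂_3 = (4 − 3) − 0 = 1, and there is no ∂_3, so H_2 ≅ Z.

As a check, the Euler characteristic is 4 − 6 + 4 = 2, which agrees with 1 − 0 + 1 = 2.

H_0 = Z,  H_1 = 0,  H_2 = Z.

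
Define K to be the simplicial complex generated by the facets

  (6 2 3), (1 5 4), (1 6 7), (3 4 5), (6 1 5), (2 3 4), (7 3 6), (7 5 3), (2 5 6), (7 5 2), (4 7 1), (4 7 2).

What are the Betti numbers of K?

Take the total order 1 < 2 < 3 < 4 < 5 < 6 < 7 on the vertex set. Then K (dimension 2) consists of the simplices:

  0-simplices (7): [1], [2], [3], [4], [5], [6], [7]
  1-simplices (18): [1,4], [1,5], [1,6], [1,7], [2,3], [2,4], [2,5], [2,6], [2,7], [3,4], [3,5], [3,6], [3,7], [4,5], [4,7], [5,6], [5,7], [6,7]
  2-simplices (12): [1,4,5], [1,4,7], [1,5,6], [1,6,7], [2,3,4], [2,3,6], [2,4,7], [2,5,6], [2,5,7], [3,4,5], [3,5,7], [3,6,7]

Hence C_0 ≅ Z^7, C_1 ≅ Z^18, C_2 ≅ Z^12.

The boundary map ∂_1: C_1 → C_0 maps an edge to its endpoints' difference, ∂[p,q] = q − p.
As a 7×18 matrix over Z this has rank 6, with invariant factors (1,1,1,1,1,1).

Boundary ∂_2: C_2 → C_1 sends each 2-simplex [p,q,r] to [q,r] − [p,r] + [p,q]. For instance
  ∂[2,3,4] = [3,4] − [2,4] + [2,3],
  ∂[2,4,7] = [4,7] − [2,7] + [2,4].
This gives a 18×12 integer matrix of rank 12; reducing to Smith normal form yields diagonal entries (1,1,1,1,1,1,1,1,1,1,1,2).

From H_k ≅ ker(∂_k) / im(∂_{k+1}) we obtain:

  H_0: rank C_0 − rank ∂_1 = 7 − 6 = 1, and the invariant factors of ∂_1 are all 1, so H_0 = Z.
  H_1: rank ker ∂_1 − rank ∂_2 = (18 − 6) − 12 = 0, and ∂_2 has invariant factor 2 > 1, so H_1 = Z/2.
  H_2: rank ker ∂_2 − rank ∂_3 = (12 − 12) − 0 = 0, and there is no ∂_3, so H_2 = 0.

(K is a triangulation of the real projective plane RP^2.)

Hence the Betti numbers are b_0 = 1, b_1 = 0, b_2 = 0.

b_0 = 1, b_1 = 0, b_2 = 0.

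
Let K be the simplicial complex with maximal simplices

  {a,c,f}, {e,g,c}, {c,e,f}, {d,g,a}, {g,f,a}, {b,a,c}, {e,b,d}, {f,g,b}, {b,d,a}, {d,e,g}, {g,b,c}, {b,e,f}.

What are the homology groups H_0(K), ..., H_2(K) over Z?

K has 7 vertices, 18 edges, 12 triangles.
rank ∂_0 = 0, rank ∂_1 = 6 ⇒ b_0 = 7 − 0 − 6 = 1; all invariant factors of ∂_1 are 1 so no torsion. So H_0 = Z.
rank ∂_1 = 6, rank ∂_2 = 12 ⇒ b_1 = 18 − 6 − 12 = 0; ∂_2 has invariant factor(s) [2] giving torsion. So H_1 = Z_2.
rank ∂_2 = 12, rank ∂_3 = 0 ⇒ b_2 = 12 − 12 − 0 = 0. So H_2 = 0.

H_0 = Z,  H_1 = Z_2,  H_2 = 0.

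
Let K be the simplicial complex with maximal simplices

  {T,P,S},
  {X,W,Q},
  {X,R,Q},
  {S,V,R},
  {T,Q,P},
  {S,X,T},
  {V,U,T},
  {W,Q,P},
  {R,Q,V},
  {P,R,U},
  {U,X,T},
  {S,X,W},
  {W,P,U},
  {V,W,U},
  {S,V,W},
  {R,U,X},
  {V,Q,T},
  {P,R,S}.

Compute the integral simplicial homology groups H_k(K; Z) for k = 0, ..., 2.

Take the total order P < Q < R < S < T < U < V < W < X on the vertex set. Then K (dimension 2) consists of the simplices:

  0-simplices (9): P, Q, R, S, T, U, V, W, X
  1-simplices (27): PQ, PR, PS, PT, PU, PW, QR, QT, QV, QW, QX, RS, RU, RV, RX, ST, SV, SW, SX, TU, TV, TX, UV, UW, UX, VW, WX
  2-simplices (18): PQT, PQW, PRS, PRU, PST, PUW, QRV, QRX, QTV, QWX, RSV, RUX, STX, SVW, SWX, TUV, TUX, UVW

Hence C_0 ≅ Z^9, C_1 ≅ Z^27, C_2 ≅ Z^18.

∂_1: C_1 → C_0 is given by ∂[p,q] = [q] − [p].
The 9×27 boundary matrix has rank 8 and Smith normal form diag(1,1,1,1,1,1,1,1).

∂_2: C_2 → C_1 sends each 2-simplex [p,q,r] to [q,r] − [p,r] + [p,q]. For instance
  ∂PQT = QT − PT + PQ,
  ∂UVW = VW − UW + UV.
As a 27×18 matrix over Z this has rank 17, with invariant factors (1,1,1,1,1,1,1,1,1,1,1,1,1,1,1,1,1).

Now H_k = ker ∂_k / im ∂_{k+1}, so:

  H_0: rank C_0 − rank ∂_1 = 9 − 8 = 1, and the invariant factors of ∂_1 are all 1, so H_0 ≅ Z.
  H_1: rank ker ∂_1 − rank ∂_2 = (27 − 8) − 17 = 2, and the invariant factors of ∂_2 are all 1, so H_1 ≅ Z^2.
  H_2: rank ker ∂_2 − rank ∂_3 = (18 − 17) − 0 = 1, and there is no ∂_3, so H_2 ≅ Z.

(K is a triangulation of the torus T^2.)

H_0 = Z,  H_1 = Z^2,  H_2 = Z.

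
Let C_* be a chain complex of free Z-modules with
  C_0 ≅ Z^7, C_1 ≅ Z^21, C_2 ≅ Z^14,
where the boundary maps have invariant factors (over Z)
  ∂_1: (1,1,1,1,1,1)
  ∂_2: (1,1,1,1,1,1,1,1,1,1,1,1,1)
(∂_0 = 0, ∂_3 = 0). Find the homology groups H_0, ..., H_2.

H_0 = Z,  H_1 = Z^2,  H_2 = Z.

H_0: b_0 = 7 − 0 − 6 = 1; torsion from ∂_1 factors > 1: none. So H_0 = Z.
H_1: b_1 = 21 − 6 − 13 = 2; torsion from ∂_2 factors > 1: none. So H_1 = Z^2.
H_2: b_2 = 14 − 13 − 0 = 1; torsion from ∂_3 factors > 1: none. So H_2 = Z.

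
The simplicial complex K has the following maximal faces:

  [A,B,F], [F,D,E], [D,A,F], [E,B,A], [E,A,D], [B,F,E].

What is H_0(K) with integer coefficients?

H_0 = Z.

Fix the vertex order A < B < D < E < F and write every simplex with vertices in increasing order. Then dim K = 2 and the simplices of K are:

  0-simplices (5): A, B, D, E, F
  1-simplices (9): AB, AD, AE, AF, BE, BF, DE, DF, EF
  2-simplices (6): ABE, ABF, ADE, ADF, BEF, DEF

so the chain groups are C_0 ≅ Z^5, C_1 ≅ Z^9, C_2 ≅ Z^6.

The boundary map ∂_1: C_1 → C_0 sends each edge [p,q] (with p < q) to q − p. For instance
  ∂AD = D − A.
As a 5×9 matrix over Z this has rank 4, with invariant factors (1,1,1,1).

∂_2: C_2 → C_1 acts by ∂[p,q,r] = [q,r] − [p,r] + [p,q]. For instance
  ∂ABF = BF − AF + AB,
  ∂ABE = BE − AE + AB.
This gives a 9×6 integer matrix of rank 5; reducing to Smith normal form yields diagonal entries (1,1,1,1,1).

From H_k ≅ ker(∂_k) / im(∂_{k+1}) we obtain:

  H_0: rank C_0 − rank ∂_1 = 5 − 4 = 1, and the invariant factors of ∂_1 are all 1, so H_0 ≅ Z.

(K is a triangulation of the 2-sphere S^2.)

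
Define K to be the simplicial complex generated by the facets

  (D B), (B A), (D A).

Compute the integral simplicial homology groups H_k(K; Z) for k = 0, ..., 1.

H_0 ≅ Z,  H_1 ≅ Z.

Order the vertices as A < B < D. Listing each simplex with vertices in this order, K has dimension 1 with simplices:

  0-simplices (3): A, B, D
  1-simplices (3): AB, AD, BD

so the chain groups are C_0 ≅ Z^3, C_1 ≅ Z^3.

∂_1: C_1 → C_0 maps an edge to its endpoints' difference, ∂[p,q] = q − p.
As a 3×3 matrix over Z this has rank 2, with invariant factors (1,1).

Reading off H_k = ker ∂_k / im ∂_{k+1}:

  H_0: rank C_0 − rank ∂_1 = 3 − 2 = 1, and the invariant factors of ∂_1 are all 1, so H_0 ≅ Z.
  H_1: rank ker ∂_1 − rank ∂_2 = (3 − 2) − 0 = 1, and there is no ∂_2, so H_1 ≅ Z.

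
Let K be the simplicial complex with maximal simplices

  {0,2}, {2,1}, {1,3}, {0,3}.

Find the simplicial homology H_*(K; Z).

Fix the vertex order 0 < 1 < 2 < 3 and write every simplex with vertices in increasing order. Then dim K = 1 and the simplices of K are:

  0-simplices (4): [0], [1], [2], [3]
  1-simplices (4): [0,2], [0,3], [1,2], [1,3]

giving chain groups C_0 ≅ Z^4, C_1 ≅ Z^4.

∂_1: C_1 → C_0 sends each edge [p,q] (with p < q) to q − p. For instance
  ∂[0,3] = [3] − [0].
The resulting 4×4 matrix has rank 3, and its Smith normal form has invariant factors (1,1,1).

Computing H_k = (kernel of ∂_k) / (image of ∂_{k+1}):

  H_0: rank C_0 − rank ∂_1 = 4 − 3 = 1, and the invariant factors of ∂_1 are all 1, so H_0 ≅ Z.
  H_1: rank ker ∂_1 − rank ∂_2 = (4 − 3) − 0 = 1, and there is no ∂_2, so H_1 ≅ Z.

(K is a triangulation of the circle S^1.)

H_0 ≅ Z,  H_1 ≅ Z.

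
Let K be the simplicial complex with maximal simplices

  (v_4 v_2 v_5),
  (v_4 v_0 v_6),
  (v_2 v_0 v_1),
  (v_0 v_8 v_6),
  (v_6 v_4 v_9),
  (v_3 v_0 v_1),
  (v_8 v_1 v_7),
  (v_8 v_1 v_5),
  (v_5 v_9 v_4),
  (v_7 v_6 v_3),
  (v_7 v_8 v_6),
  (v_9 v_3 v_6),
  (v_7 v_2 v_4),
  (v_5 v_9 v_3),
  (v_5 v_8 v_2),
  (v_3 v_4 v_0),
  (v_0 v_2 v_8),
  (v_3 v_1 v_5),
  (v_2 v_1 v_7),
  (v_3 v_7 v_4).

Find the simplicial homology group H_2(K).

H_2 = 0.

Take the total order v_0 < v_1 < v_2 < v_3 < v_4 < v_5 < v_6 < v_7 < v_8 < v_9 on the vertex set. Then K (dimension 2) consists of the simplices:

  0-simplices (10): [v_0], [v_1], [v_2], [v_3], [v_4], [v_5], [v_6], [v_7], [v_8], [v_9]
  1-simplices (30): (30 of them)
  2-simplices (20): (20 of them)

so the chain groups are C_0 ≅ Z^10, C_1 ≅ Z^30, C_2 ≅ Z^20.

The boundary map ∂_1: C_1 → C_0 sends each edge [p,q] (with p < q) to q − p. For instance
  ∂[v_3,v_7] = [v_7] − [v_3].
As a 10×30 matrix over Z this has rank 9, with invariant factors (1,1,1,1,1,1,1,1,1).

The boundary map ∂_2: C_2 → C_1 sends each 2-simplex [p,q,r] to [q,r] − [p,r] + [p,q]. For instance
  ∂[v_1,v_2,v_7] = [v_2,v_7] − [v_1,v_7] + [v_1,v_2],
  ∂[v_2,v_4,v_7] = [v_4,v_7] − [v_2,v_7] + [v_2,v_4].
This gives a 30×20 integer matrix of rank 20; reducing to Smith normal form yields diagonal entries (1,1,1,1,1,1,1,1,1,1,1,1,1,1,1,1,1,1,1,2).

Now H_k = ker ∂_k / im ∂_{k+1}, so:

  H_2: rank ker ∂_2 − rank ∂_3 = (20 − 20) − 0 = 0, and there is no ∂_3, so H_2 = 0.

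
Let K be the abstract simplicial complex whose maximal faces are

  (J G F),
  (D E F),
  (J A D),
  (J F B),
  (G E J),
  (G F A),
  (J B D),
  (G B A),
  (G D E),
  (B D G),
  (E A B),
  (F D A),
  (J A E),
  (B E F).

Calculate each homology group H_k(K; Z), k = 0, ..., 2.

Order the vertices as A < B < D < E < F < G < J. Listing each simplex with vertices in this order, K has dimension 2 with simplices:

  0-simplices (7): A, B, D, E, F, G, J
  1-simplices (21): AB, AD, AE, AF, AG, AJ, BD, BE, BF, BG, BJ, DE, DF, DG, DJ, EF, EG, EJ, FG, FJ, GJ
  2-simplices (14): ABE, ABG, ADF, ADJ, AEJ, AFG, BDG, BDJ, BEF, BFJ, DEF, DEG, EGJ, FGJ

so the chain groups are C_0 ≅ Z^7, C_1 ≅ Z^21, C_2 ≅ Z^14.

∂_1: C_1 → C_0 maps an edge to its endpoints' difference, ∂[p,q] = q − p.
The resulting 7×21 matrix has rank 6, and its Smith normal form has invariant factors (1,1,1,1,1,1).

The boundary map ∂_2: C_2 → C_1 sends each 2-simplex [p,q,r] to [q,r] − [p,r] + [p,q]. For instance
  ∂EGJ = GJ − EJ + EG,
  ∂ADF = DF − AF + AD.
This gives a 21×14 integer matrix of rank 13; reducing to Smith normal form yields diagonal entries (1,1,1,1,1,1,1,1,1,1,1,1,1).

Computing H_k = (kernel of ∂_k) / (image of ∂_{k+1}):

  H_0: rank C_0 − rank ∂_1 = 7 − 6 = 1, and the invariant factors of ∂_1 are all 1, so H_0 ≅ Z.
  H_1: rank ker ∂_1 − rank ∂_2 = (21 − 6) − 13 = 2, and the invariant factors of ∂_2 are all 1, so H_1 ≅ Z^2.
  H_2: rank ker ∂_2 − rank ∂_3 = (14 − 13) − 0 = 1, and there is no ∂_3, so H_2 ≅ Z.

As a check, the Euler characteristic is 7 − 21 + 14 = 0, which agrees with 1 − 2 + 1 = 0.

H_0 ≅ Z,  H_1 ≅ Z^2,  H_2 ≅ Z.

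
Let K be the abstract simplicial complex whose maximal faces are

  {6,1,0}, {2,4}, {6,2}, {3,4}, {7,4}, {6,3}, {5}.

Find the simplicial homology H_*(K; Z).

Order the vertices as 0 < 1 < 2 < 3 < 4 < 5 < 6 < 7. Listing each simplex with vertices in this order, K has dimension 2 with simplices:

  0-simplices (8): [0], [1], [2], [3], [4], [5], [6], [7]
  1-simplices (8): [0,1], [0,6], [1,6], [2,4], [2,6], [3,4], [3,6], [4,7]
  2-simplices (1): [0,1,6]

giving chain groups C_0 ≅ Z^8, C_1 ≅ Z^8, C_2 ≅ Z^1.

Boundary ∂_1: C_1 → C_0 sends each edge [p,q] (with p < q) to q − p. For instance
  ∂[1,6] = [6] − [1].
The resulting 8×8 matrix has rank 6, and its Smith normal form has invariant factors (1,1,1,1,1,1).

Boundary ∂_2: C_2 → C_1 sends each 2-simplex [p,q,r] to [q,r] − [p,r] + [p,q]. For instance
  ∂[0,1,6] = [1,6] − [0,6] + [0,1].
The resulting 8×1 matrix has rank 1, and its Smith normal form has invariant factors (1).

Computing H_k = (kernel of ∂_k) / (image of ∂_{k+1}):

  H_0: rank C_0 − rank ∂_1 = 8 − 6 = 2, and the invariant factors of ∂_1 are all 1, so H_0 = Z^2.
  H_1: rank ker ∂_1 − rank ∂_2 = (8 − 6) − 1 = 1, and the invariant factors of ∂_2 are all 1, so H_1 = Z.
  H_2: rank ker ∂_2 − rank ∂_3 = (1 − 1) − 0 = 0, and there is no ∂_3, so H_2 = 0.

H_0 ≅ Z^2,  H_1 ≅ Z,  H_2 = 0.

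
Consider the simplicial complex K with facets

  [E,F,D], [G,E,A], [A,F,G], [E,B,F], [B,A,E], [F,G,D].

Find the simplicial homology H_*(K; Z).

We work with the vertex ordering A < B < D < E < F < G. The simplices of K, each written with vertices in increasing order, are:

  0-simplices (6): A, B, D, E, F, G
  1-simplices (12): AB, AE, AF, AG, BE, BF, DE, DF, DG, EF, EG, FG
  2-simplices (6): ABE, AEG, AFG, BEF, DEF, DFG

so the chain groups are C_0 ≅ Z^6, C_1 ≅ Z^12, C_2 ≅ Z^6.

The boundary map ∂_1: C_1 → C_0 sends each edge [p,q] (with p < q) to q − p. For instance
  ∂AF = F − A.
The 6×12 boundary matrix has rank 5 and Smith normal form diag(1,1,1,1,1).

Boundary ∂_2: C_2 → C_1 maps a triangle to the signed sum of its edges. For instance
  ∂DFG = FG − DG + DF,
  ∂DEF = EF − DF + DE.
The 12×6 boundary matrix has rank 6 and Smith normal form diag(1,1,1,1,1,1).

From H_k ≅ ker(∂_k) / im(∂_{k+1}) we obtain:

  H_0: rank C_0 − rank ∂_1 = 6 − 5 = 1, and the invariant factors of ∂_1 are all 1, so H_0 = Z.
  H_1: rank ker ∂_1 − rank ∂_2 = (12 − 5) − 6 = 1, and the invariant factors of ∂_2 are all 1, so H_1 = Z.
  H_2: rank ker ∂_2 − rank ∂_3 = (6 − 6) − 0 = 0, and there is no ∂_3, so H_2 = 0.

As a check, the Euler characteristic is 6 − 12 + 6 = 0, which agrees with 1 − 1 + 0 = 0.
(K is a triangulation of the cylinder S^1 x I.)

H_0 = Z,  H_1 = Z,  H_2 = 0.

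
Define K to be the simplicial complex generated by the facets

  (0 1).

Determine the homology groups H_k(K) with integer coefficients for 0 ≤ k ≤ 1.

Fix the vertex order 0 < 1 and write every simplex with vertices in increasing order. Then dim K = 1 and the simplices of K are:

  0-simplices (2): [0], [1]
  1-simplices (1): [0,1]

giving chain groups C_0 ≅ Z^2, C_1 ≅ Z^1.

∂_1: C_1 → C_0 sends each edge [p,q] (with p < q) to q − p.
The resulting 2×1 matrix has rank 1, and its Smith normal form has invariant factors (1).

Computing H_k = (kernel of ∂_k) / (image of ∂_{k+1}):

  H_0: rank C_0 − rank ∂_1 = 2 − 1 = 1, and the invariant factors of ∂_1 are all 1, so H_0 ≅ Z.
  H_1: rank ker ∂_1 − rank ∂_2 = (1 − 1) − 0 = 0, and there is no ∂_2, so H_1 ≅ 0.

(K is a triangulation of the 1-simplex.)

H_0 ≅ Z,  H_1 = 0.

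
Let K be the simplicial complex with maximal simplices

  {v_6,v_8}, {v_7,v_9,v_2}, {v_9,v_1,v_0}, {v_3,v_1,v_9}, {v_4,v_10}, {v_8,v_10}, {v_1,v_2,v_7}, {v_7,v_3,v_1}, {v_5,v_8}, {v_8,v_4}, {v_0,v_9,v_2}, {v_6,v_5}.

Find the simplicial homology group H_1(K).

Take the total order v_0 < v_1 < v_2 < v_3 < v_4 < v_5 < v_6 < v_7 < v_8 < v_9 < v_10 on the vertex set. Then K (dimension 2) consists of the simplices:

  0-simplices (11): [v_0], [v_1], [v_2], [v_3], [v_4], [v_5], [v_6], [v_7], [v_8], [v_9], [v_10]
  1-simplices (18): (18 of them)
  2-simplices (6): [v_0,v_1,v_9], [v_0,v_2,v_9], [v_1,v_2,v_7], [v_1,v_3,v_7], [v_1,v_3,v_9], [v_2,v_7,v_9]

giving chain groups C_0 ≅ Z^11, C_1 ≅ Z^18, C_2 ≅ Z^6.

The boundary map ∂_1: C_1 → C_0 is given by ∂[p,q] = [q] − [p].
The resulting 11×18 matrix has rank 9, and its Smith normal form has invariant factors (1,1,1,1,1,1,1,1,1).

The boundary map ∂_2: C_2 → C_1 maps a triangle to the signed sum of its edges. For instance
  ∂[v_1,v_3,v_9] = [v_3,v_9] − [v_1,v_9] + [v_1,v_3],
  ∂[v_0,v_1,v_9] = [v_1,v_9] − [v_0,v_9] + [v_0,v_1].
This gives a 18×6 integer matrix of rank 6; reducing to Smith normal form yields diagonal entries (1,1,1,1,1,1).

Reading off H_k = ker ∂_k / im ∂_{k+1}:

  H_1: rank ker ∂_1 − rank ∂_2 = (18 − 9) − 6 = 3, and the invariant factors of ∂_2 are all 1, so H_1 = Z^3.

H_1 = Z^3.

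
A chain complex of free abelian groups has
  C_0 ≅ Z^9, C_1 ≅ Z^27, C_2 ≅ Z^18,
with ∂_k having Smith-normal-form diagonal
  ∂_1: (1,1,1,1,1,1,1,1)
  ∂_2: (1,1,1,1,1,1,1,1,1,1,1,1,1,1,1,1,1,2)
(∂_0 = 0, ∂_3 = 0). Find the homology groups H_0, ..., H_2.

H_0: b_0 = 9 − 0 − 8 = 1; torsion from ∂_1 factors > 1: none. So H_0 = Z.
H_1: b_1 = 27 − 8 − 18 = 1; torsion from ∂_2 factors > 1: [2]. So H_1 = Z × Z/2.
H_2: b_2 = 18 − 18 − 0 = 0; torsion from ∂_3 factors > 1: none. So H_2 = 0.

H_0 = Z,  H_1 = Z × Z/2,  H_2 = 0.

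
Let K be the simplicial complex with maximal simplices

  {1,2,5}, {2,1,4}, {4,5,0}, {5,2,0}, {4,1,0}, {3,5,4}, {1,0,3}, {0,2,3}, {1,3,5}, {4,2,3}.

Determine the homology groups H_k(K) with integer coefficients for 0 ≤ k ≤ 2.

Take the total order 0 < 1 < 2 < 3 < 4 < 5 on the vertex set. Then K (dimension 2) consists of the simplices:

  0-simplices (6): [0], [1], [2], [3], [4], [5]
  1-simplices (15): [0,1], [0,2], [0,3], [0,4], [0,5], [1,2], [1,3], [1,4], [1,5], [2,3], [2,4], [2,5], [3,4], [3,5], [4,5]
  2-simplices (10): [0,1,3], [0,1,4], [0,2,3], [0,2,5], [0,4,5], [1,2,4], [1,2,5], [1,3,5], [2,3,4], [3,4,5]

giving chain groups C_0 ≅ Z^6, C_1 ≅ Z^15, C_2 ≅ Z^10.

The boundary map ∂_1: C_1 → C_0 maps an edge to its endpoints' difference, ∂[p,q] = q − p. For instance
  ∂[0,2] = [2] − [0].
The 6×15 boundary matrix has rank 5 and Smith normal form diag(1,1,1,1,1).

∂_2: C_2 → C_1 acts by ∂[p,q,r] = [q,r] − [p,r] + [p,q]. For instance
  ∂[0,1,3] = [1,3] − [0,3] + [0,1],
  ∂[1,2,4] = [2,4] − [1,4] + [1,2].
The resulting 15×10 matrix has rank 10, and its Smith normal form has invariant factors (1,1,1,1,1,1,1,1,1,2).

From H_k ≅ ker(∂_k) / im(∂_{k+1}) we obtain:

  H_0: rank C_0 − rank ∂_1 = 6 − 5 = 1, and the invariant factors of ∂_1 are all 1, so H_0 ≅ Z.
  H_1: rank ker ∂_1 − rank ∂_2 = (15 − 5) − 10 = 0, and ∂_2 has invariant factor 2 > 1, so H_1 ≅ Z/2.
  H_2: rank ker ∂_2 − rank ∂_3 = (10 − 10) − 0 = 0, and there is no ∂_3, so H_2 ≅ 0.

H_0 ≅ Z,  H_1 ≅ Z/2,  H_2 = 0.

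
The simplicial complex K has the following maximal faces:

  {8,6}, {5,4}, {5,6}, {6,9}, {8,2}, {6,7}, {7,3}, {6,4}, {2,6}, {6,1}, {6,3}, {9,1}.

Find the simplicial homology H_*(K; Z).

Order the vertices as 1 < 2 < 3 < 4 < 5 < 6 < 7 < 8 < 9. Listing each simplex with vertices in this order, K has dimension 1 with simplices:

  0-simplices (9): [1], [2], [3], [4], [5], [6], [7], [8], [9]
  1-simplices (12): [1,6], [1,9], [2,6], [2,8], [3,6], [3,7], [4,5], [4,6], [5,6], [6,7], [6,8], [6,9]

Hence C_0 ≅ Z^9, C_1 ≅ Z^12.

∂_1: C_1 → C_0 sends each edge [p,q] (with p < q) to q − p.
This gives a 9×12 integer matrix of rank 8; reducing to Smith normal form yields diagonal entries (1,1,1,1,1,1,1,1).

Now H_k = ker ∂_k / im ∂_{k+1}, so:

  H_0: rank C_0 − rank ∂_1 = 9 − 8 = 1, and the invariant factors of ∂_1 are all 1, so H_0 ≅ Z.
  H_1: rank ker ∂_1 − rank ∂_2 = (12 − 8) − 0 = 4, and there is no ∂_2, so H_1 ≅ Z^4.

(K is a triangulation of a wedge of 4 circles.)

H_0 ≅ Z,  H_1 ≅ Z^4.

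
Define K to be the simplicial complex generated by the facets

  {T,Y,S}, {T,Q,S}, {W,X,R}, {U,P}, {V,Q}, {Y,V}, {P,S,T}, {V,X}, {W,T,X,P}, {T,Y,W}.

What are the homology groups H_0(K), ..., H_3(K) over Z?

H_0 ≅ Z,  H_1 ≅ Z^2,  H_2 = 0,  H_3 = 0.

Order the vertices as P < Q < R < S < T < U < V < W < X < Y. Listing each simplex with vertices in this order, K has dimension 3 with simplices:

  0-simplices (10): P, Q, R, S, T, U, V, W, X, Y
  1-simplices (19): PS, PT, PU, PW, PX, QS, QT, QV, RW, RX, ST, SY, TW, TX, TY, VX, VY, WX, WY
  2-simplices (9): PST, PTW, PTX, PWX, QST, RWX, STY, TWX, TWY
  3-simplices (1): PTWX

Hence C_0 ≅ Z^10, C_1 ≅ Z^19, C_2 ≅ Z^9, C_3 ≅ Z^1.

The boundary map ∂_1: C_1 → C_0 sends each edge [p,q] (with p < q) to q − p. For instance
  ∂QV = V − Q.
This gives a 10×19 integer matrix of rank 9; reducing to Smith normal form yields diagonal entries (1,1,1,1,1,1,1,1,1).

∂_2: C_2 → C_1 sends each 2-simplex [p,q,r] to [q,r] − [p,r] + [p,q]. For instance
  ∂TWX = WX − TX + TW,
  ∂STY = TY − SY + ST.
This gives a 19×9 integer matrix of rank 8; reducing to Smith normal form yields diagonal entries (1,1,1,1,1,1,1,1).

The boundary map ∂_3: C_3 → C_2 sends each 3-simplex σ to the alternating sum Σ_i (−1)^i (σ with its i-th vertex removed). For instance
  ∂PTWX = TWX − PWX + PTX − PTW.
The resulting 9×1 matrix has rank 1, and its Smith normal form has invariant factors (1).

Reading off H_k = ker ∂_k / im ∂_{k+1}:

  H_0: rank C_0 − rank ∂_1 = 10 − 9 = 1, and the invariant factors of ∂_1 are all 1, so H_0 = Z.
  H_1: rank ker ∂_1 − rank ∂_2 = (19 − 9) − 8 = 2, and the invariant factors of ∂_2 are all 1, so H_1 = Z^2.
  H_2: rank ker ∂_2 − rank ∂_3 = (9 − 8) − 1 = 0, and the invariant factors of ∂_3 are all 1, so H_2 = 0.
  H_3: rank ker ∂_3 − rank ∂_4 = (1 − 1) − 0 = 0, and there is no ∂_4, so H_3 = 0.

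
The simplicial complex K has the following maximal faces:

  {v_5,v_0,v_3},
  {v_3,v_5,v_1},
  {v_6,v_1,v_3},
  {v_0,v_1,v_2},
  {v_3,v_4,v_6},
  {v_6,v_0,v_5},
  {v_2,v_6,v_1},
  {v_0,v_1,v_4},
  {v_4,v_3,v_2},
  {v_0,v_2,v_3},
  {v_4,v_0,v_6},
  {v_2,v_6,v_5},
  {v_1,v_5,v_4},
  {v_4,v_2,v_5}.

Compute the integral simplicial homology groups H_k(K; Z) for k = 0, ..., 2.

K has 7 vertices, 21 edges, 14 triangles.
rank ∂_0 = 0, rank ∂_1 = 6 ⇒ b_0 = 7 − 0 − 6 = 1; all invariant factors of ∂_1 are 1 so no torsion. So H_0 = Z.
rank ∂_1 = 6, rank ∂_2 = 13 ⇒ b_1 = 21 − 6 − 13 = 2; all invariant factors of ∂_2 are 1 so no torsion. So H_1 = Z^2.
rank ∂_2 = 13, rank ∂_3 = 0 ⇒ b_2 = 14 − 13 − 0 = 1. So H_2 = Z.

H_0 = Z,  H_1 = Z^2,  H_2 = Z.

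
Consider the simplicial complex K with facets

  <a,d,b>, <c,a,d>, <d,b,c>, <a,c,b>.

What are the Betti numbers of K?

Take the total order a < b < c < d on the vertex set. Then K (dimension 2) consists of the simplices:

  0-simplices (4): a, b, c, d
  1-simplices (6): ab, ac, ad, bc, bd, cd
  2-simplices (4): abc, abd, acd, bcd

Hence C_0 ≅ Z^4, C_1 ≅ Z^6, C_2 ≅ Z^4.

The boundary map ∂_1: C_1 → C_0 is given by ∂[p,q] = [q] − [p]. For instance
  ∂cd = d − c.
The resulting 4×6 matrix has rank 3, and its Smith normal form has invariant factors (1,1,1).

∂_2: C_2 → C_1 maps a triangle to the signed sum of its edges. For instance
  ∂abd = bd − ad + ab,
  ∂abc = bc − ac + ab.
The resulting 6×4 matrix has rank 3, and its Smith normal form has invariant factors (1,1,1).

From H_k ≅ ker(∂_k) / im(∂_{k+1}) we obtain:

  H_0: rank C_0 − rank ∂_1 = 4 − 3 = 1, and the invariant factors of ∂_1 are all 1, so H_0 = Z.
  H_1: rank ker ∂_1 − rank ∂_2 = (6 − 3) − 3 = 0, and the invariant factors of ∂_2 are all 1, so H_1 = 0.
  H_2: rank ker ∂_2 − rank ∂_3 = (4 − 3) − 0 = 1, and there is no ∂_3, so H_2 = Z.

As a check, the Euler characteristic is 4 − 6 + 4 = 2, which agrees with 1 − 0 + 1 = 2.

Hence the Betti numbers are b_0 = 1, b_1 = 0, b_2 = 1.

b_0 = 1, b_1 = 0, b_2 = 1.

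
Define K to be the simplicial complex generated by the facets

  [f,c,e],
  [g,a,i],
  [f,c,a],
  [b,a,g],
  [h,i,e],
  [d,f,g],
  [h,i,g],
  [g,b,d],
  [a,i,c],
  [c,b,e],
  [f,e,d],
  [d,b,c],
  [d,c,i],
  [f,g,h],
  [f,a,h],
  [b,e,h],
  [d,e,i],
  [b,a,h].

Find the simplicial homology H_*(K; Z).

Fix the vertex order a < b < c < d < e < f < g < h < i and write every simplex with vertices in increasing order. Then dim K = 2 and the simplices of K are:

  0-simplices (9): a, b, c, d, e, f, g, h, i
  1-simplices (27): ab, ac, af, ag, ah, ai, bc, bd, be, bg, bh, cd, ce, cf, ci, de, df, dg, di, ef, eh, ei, fg, fh, gh, gi, hi
  2-simplices (18): abg, abh, acf, aci, afh, agi, bcd, bce, bdg, beh, cdi, cef, def, dei, dfg, ehi, fgh, ghi

giving chain groups C_0 ≅ Z^9, C_1 ≅ Z^27, C_2 ≅ Z^18.

Boundary ∂_1: C_1 → C_0 sends each edge [p,q] (with p < q) to q − p. For instance
  ∂cf = f − c.
As a 9×27 matrix over Z this has rank 8, with invariant factors (1,1,1,1,1,1,1,1).

Boundary ∂_2: C_2 → C_1 sends each 2-simplex [p,q,r] to [q,r] − [p,r] + [p,q]. For instance
  ∂afh = fh − ah + af,
  ∂dei = ei − di + de.
The resulting 27×18 matrix has rank 18, and its Smith normal form has invariant factors (1,1,1,1,1,1,1,1,1,1,1,1,1,1,1,1,1,2).

Now H_k = ker ∂_k / im ∂_{k+1}, so:

  H_0: rank C_0 − rank ∂_1 = 9 − 8 = 1, and the invariant factors of ∂_1 are all 1, so H_0 = Z.
  H_1: rank ker ∂_1 − rank ∂_2 = (27 − 8) − 18 = 1, and ∂_2 has invariant factor 2 > 1, so H_1 = Z ⊕ Z/2Z.
  H_2: rank ker ∂_2 − rank ∂_3 = (18 − 18) − 0 = 0, and there is no ∂_3, so H_2 = 0.

(K is a triangulation of the Klein bottle.)

H_0 = Z,  H_1 = Z ⊕ Z/2Z,  H_2 = 0.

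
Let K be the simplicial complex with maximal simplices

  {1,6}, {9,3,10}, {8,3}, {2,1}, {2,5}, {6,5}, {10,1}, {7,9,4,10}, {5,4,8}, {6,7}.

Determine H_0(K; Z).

K has 10 vertices, 18 edges, 6 triangles, 1 3-simplex.
rank ∂_0 = 0, rank ∂_1 = 9 ⇒ b_0 = 10 − 0 − 9 = 1; all invariant factors of ∂_1 are 1 so no torsion. So H_0 = Z.

H_0 = Z.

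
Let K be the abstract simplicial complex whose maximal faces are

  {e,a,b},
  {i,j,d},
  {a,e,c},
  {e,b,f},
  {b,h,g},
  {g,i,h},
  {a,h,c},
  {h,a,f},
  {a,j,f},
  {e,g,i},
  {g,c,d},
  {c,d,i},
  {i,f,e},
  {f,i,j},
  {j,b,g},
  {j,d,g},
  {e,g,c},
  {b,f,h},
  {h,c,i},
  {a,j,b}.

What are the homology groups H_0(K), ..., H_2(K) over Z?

Order the vertices as a < b < c < d < e < f < g < h < i < j. Listing each simplex with vertices in this order, K has dimension 2 with simplices:

  0-simplices (10): a, b, c, d, e, f, g, h, i, j
  1-simplices (30): ab, ac, ae, af, ah, aj, be, bf, bg, bh, bj, cd, ce, cg, ch, ci, dg, di, dj, ef, eg, ei, fh, fi, fj, gh, gi, gj, hi, ij
  2-simplices (20): abe, abj, ace, ach, afh, afj, bef, bfh, bgh, bgj, cdg, cdi, ceg, chi, dgj, dij, efi, egi, fij, ghi

so the chain groups are C_0 ≅ Z^10, C_1 ≅ Z^30, C_2 ≅ Z^20.

∂_1: C_1 → C_0 sends each edge [p,q] (with p < q) to q − p. For instance
  ∂ef = f − e.
The resulting 10×30 matrix has rank 9, and its Smith normal form has invariant factors (1,1,1,1,1,1,1,1,1).

∂_2: C_2 → C_1 sends each 2-simplex [p,q,r] to [q,r] − [p,r] + [p,q]. For instance
  ∂egi = gi − ei + eg,
  ∂ace = ce − ae + ac.
As a 30×20 matrix over Z this has rank 20, with invariant factors (1,1,1,1,1,1,1,1,1,1,1,1,1,1,1,1,1,1,1,2).

Computing H_k = (kernel of ∂_k) / (image of ∂_{k+1}):

  H_0: rank C_0 − rank ∂_1 = 10 − 9 = 1, and the invariant factors of ∂_1 are all 1, so H_0 ≅ Z.
  H_1: rank ker ∂_1 − rank ∂_2 = (30 − 9) − 20 = 1, and ∂_2 has invariant factor 2 > 1, so H_1 ≅ Z ⊕ Z/2.
  H_2: rank ker ∂_2 − rank ∂_3 = (20 − 20) − 0 = 0, and there is no ∂_3, so H_2 ≅ 0.

H_0 = Z,  H_1 = Z ⊕ Z/2,  H_2 = 0.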